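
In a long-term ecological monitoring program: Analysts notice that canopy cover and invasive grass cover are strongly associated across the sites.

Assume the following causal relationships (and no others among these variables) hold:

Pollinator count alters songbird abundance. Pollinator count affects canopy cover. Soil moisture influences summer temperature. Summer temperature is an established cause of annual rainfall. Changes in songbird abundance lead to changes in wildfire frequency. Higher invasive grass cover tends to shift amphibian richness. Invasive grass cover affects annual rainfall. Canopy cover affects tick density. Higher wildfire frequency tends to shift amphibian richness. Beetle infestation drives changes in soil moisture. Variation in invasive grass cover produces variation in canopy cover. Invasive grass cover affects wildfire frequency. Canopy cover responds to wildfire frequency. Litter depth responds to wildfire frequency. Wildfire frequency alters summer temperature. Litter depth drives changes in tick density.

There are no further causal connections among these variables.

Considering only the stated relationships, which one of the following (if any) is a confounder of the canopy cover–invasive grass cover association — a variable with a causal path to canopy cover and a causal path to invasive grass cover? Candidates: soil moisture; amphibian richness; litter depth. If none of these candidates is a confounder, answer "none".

None of the listed candidates has causal paths to both canopy cover and invasive grass cover in the stated relationships, so none is a common cause.

none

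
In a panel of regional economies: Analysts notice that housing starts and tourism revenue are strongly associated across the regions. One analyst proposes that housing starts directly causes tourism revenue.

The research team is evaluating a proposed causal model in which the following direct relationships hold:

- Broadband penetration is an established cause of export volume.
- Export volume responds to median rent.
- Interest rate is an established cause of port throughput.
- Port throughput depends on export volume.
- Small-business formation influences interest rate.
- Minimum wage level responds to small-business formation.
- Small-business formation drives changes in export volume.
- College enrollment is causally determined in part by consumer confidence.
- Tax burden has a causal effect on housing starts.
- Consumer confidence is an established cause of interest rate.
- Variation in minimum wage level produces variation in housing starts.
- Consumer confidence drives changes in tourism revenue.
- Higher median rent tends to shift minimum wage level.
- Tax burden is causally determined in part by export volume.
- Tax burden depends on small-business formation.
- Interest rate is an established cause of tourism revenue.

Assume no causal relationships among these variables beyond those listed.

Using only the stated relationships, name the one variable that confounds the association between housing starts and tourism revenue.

small-business formation

Small-business formation has a causal path to housing starts (small-business formation → minimum wage level → housing starts) and a separate causal path to tourism revenue (small-business formation → interest rate → tourism revenue), so it is a common cause of both.
No stated relationship gives housing starts a causal route to tourism revenue, so the correlation is explained by the shared upstream cause rather than a direct effect.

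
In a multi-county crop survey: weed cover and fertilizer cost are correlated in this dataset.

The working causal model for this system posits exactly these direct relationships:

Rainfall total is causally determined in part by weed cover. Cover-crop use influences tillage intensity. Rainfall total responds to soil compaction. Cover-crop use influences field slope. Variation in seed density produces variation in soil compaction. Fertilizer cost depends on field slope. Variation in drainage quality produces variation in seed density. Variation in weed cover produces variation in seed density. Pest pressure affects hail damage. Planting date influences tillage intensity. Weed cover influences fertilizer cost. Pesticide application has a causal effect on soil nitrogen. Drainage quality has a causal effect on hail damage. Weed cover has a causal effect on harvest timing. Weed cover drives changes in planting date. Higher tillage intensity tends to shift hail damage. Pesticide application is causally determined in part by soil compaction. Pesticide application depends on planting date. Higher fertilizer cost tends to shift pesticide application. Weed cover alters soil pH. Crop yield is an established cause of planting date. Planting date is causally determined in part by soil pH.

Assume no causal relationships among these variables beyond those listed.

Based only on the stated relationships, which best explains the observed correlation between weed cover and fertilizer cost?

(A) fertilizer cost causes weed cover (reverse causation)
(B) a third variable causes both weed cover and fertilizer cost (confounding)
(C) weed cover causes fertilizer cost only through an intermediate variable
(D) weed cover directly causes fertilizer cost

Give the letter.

There is a stated direct causal link weed cover → fertilizer cost, and no variable causes both weed cover and fertilizer cost, so the correlation reflects direct causation.

D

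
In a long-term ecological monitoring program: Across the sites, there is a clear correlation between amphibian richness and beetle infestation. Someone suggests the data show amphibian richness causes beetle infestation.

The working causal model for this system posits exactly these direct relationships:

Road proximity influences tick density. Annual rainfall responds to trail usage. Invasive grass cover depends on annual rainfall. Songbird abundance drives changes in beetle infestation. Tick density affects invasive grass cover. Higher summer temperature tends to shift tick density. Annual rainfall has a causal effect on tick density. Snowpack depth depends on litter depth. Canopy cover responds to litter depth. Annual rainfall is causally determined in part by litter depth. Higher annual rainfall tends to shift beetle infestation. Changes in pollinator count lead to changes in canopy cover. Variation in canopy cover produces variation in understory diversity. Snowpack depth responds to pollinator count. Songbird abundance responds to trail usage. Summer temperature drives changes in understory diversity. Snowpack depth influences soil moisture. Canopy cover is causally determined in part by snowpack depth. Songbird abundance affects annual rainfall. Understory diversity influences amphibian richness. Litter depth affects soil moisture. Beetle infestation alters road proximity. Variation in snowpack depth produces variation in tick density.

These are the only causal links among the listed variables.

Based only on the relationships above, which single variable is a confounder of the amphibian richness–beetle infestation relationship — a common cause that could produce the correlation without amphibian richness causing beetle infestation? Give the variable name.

Litter depth has a causal path to amphibian richness (litter depth → canopy cover → understory diversity → amphibian richness) and a separate causal path to beetle infestation (litter depth → annual rainfall → beetle infestation), so it is a common cause of both.
No stated relationship gives amphibian richness a causal route to beetle infestation, so the correlation is explained by the shared upstream cause rather than a direct effect.

litter depth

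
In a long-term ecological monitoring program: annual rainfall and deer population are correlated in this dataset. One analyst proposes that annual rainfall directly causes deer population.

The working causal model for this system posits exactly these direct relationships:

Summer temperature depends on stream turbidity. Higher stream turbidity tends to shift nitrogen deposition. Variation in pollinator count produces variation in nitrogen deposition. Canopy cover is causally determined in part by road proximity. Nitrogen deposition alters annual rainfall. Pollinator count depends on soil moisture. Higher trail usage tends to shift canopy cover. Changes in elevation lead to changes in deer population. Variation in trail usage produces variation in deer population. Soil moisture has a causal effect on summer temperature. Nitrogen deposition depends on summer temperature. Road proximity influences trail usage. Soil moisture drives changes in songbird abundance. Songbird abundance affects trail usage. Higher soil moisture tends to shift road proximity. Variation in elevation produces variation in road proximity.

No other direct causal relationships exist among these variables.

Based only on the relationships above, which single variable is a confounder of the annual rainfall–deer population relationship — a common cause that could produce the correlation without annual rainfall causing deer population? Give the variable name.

soil moisture

Soil moisture has a causal path to annual rainfall (soil moisture → summer temperature → nitrogen deposition → annual rainfall) and a separate causal path to deer population (soil moisture → road proximity → trail usage → deer population), so it is a common cause of both.
No stated relationship gives annual rainfall a causal route to deer population, so the correlation is explained by the shared upstream cause rather than a direct effect.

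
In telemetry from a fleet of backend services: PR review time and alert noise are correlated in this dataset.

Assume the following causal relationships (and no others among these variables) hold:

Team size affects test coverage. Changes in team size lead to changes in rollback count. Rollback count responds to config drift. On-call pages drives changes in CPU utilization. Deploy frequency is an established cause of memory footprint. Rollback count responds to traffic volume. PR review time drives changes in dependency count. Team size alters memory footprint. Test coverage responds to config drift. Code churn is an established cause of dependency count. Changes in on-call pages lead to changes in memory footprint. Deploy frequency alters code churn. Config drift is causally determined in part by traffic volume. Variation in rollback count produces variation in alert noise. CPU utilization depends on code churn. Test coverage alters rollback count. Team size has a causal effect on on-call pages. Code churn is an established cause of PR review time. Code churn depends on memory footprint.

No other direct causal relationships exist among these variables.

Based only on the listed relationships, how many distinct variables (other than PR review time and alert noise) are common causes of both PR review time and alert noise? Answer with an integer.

The common causes are: team size (to PR review time via team size → memory footprint → code churn → PR review time; to alert noise via team size → rollback count → alert noise).
Every other variable lacks a causal path to at least one of PR review time and alert noise.

1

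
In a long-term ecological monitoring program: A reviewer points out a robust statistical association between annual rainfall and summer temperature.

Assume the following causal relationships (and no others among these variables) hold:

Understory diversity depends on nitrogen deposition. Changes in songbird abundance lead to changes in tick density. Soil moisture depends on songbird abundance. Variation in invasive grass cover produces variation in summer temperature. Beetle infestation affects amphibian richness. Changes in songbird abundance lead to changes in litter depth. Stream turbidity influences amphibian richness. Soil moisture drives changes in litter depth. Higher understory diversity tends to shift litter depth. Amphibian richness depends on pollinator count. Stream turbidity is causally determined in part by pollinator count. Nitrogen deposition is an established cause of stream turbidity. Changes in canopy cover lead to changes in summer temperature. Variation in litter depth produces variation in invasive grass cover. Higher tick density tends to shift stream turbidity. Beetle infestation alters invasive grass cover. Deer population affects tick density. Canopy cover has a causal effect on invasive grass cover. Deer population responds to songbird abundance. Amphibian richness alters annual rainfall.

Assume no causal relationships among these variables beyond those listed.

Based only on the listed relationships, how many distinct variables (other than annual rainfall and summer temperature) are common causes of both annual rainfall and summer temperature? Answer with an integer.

The common causes are: beetle infestation (to annual rainfall via beetle infestation → amphibian richness → annual rainfall; to summer temperature via beetle infestation → invasive grass cover → summer temperature); nitrogen deposition (to annual rainfall via nitrogen deposition → stream turbidity → amphibian richness → annual rainfall; to summer temperature via nitrogen deposition → understory diversity → litter depth → invasive grass cover → summer temperature); songbird abundance (to annual rainfall via songbird abundance → tick density → stream turbidity → amphibian richness → annual rainfall; to summer temperature via songbird abundance → litter depth → invasive grass cover → summer temperature).
Every other variable lacks a causal path to at least one of annual rainfall and summer temperature.

3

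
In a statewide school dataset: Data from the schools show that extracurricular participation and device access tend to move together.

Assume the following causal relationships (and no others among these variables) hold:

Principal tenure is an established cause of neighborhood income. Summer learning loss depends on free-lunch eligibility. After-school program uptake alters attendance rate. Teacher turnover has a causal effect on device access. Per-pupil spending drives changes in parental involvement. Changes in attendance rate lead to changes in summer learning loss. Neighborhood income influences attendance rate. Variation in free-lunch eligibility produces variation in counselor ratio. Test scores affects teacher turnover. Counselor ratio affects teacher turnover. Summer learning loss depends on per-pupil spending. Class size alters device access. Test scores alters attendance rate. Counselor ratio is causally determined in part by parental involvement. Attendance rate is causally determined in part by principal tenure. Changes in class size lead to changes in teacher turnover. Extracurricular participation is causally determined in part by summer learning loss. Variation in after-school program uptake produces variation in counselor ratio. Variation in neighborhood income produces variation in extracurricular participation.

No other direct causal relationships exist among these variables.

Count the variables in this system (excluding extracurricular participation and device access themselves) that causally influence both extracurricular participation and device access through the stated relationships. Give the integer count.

The common causes are: after-school program uptake (to extracurricular participation via after-school program uptake → attendance rate → summer learning loss → extracurricular participation; to device access via after-school program uptake → counselor ratio → teacher turnover → device access); free-lunch eligibility (to extracurricular participation via free-lunch eligibility → summer learning loss → extracurricular participation; to device access via free-lunch eligibility → counselor ratio → teacher turnover → device access); per-pupil spending (to extracurricular participation via per-pupil spending → summer learning loss → extracurricular participation; to device access via per-pupil spending → parental involvement → counselor ratio → teacher turnover → device access); test scores (to extracurricular participation via test scores → attendance rate → summer learning loss → extracurricular participation; to device access via test scores → teacher turnover → device access).
Every other variable lacks a causal path to at least one of extracurricular participation and device access.

4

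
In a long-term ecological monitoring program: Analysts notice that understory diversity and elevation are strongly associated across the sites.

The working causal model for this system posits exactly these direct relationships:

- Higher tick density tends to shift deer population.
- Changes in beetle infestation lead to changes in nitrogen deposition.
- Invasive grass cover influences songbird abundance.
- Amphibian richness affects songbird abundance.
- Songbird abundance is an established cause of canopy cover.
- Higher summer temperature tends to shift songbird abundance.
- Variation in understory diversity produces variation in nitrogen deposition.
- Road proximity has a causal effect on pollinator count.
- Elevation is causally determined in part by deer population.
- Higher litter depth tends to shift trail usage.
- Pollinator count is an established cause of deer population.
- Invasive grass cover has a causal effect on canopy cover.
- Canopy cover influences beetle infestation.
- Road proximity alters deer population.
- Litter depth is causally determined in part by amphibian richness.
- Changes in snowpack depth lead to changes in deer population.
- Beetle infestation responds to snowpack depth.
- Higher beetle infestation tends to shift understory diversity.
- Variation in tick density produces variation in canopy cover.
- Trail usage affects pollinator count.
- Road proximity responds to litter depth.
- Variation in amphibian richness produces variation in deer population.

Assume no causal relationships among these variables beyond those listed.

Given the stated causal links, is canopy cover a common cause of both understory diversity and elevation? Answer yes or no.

no

Canopy cover has no stated causal path to elevation. A confounder must cause both variables, so canopy cover does not qualify.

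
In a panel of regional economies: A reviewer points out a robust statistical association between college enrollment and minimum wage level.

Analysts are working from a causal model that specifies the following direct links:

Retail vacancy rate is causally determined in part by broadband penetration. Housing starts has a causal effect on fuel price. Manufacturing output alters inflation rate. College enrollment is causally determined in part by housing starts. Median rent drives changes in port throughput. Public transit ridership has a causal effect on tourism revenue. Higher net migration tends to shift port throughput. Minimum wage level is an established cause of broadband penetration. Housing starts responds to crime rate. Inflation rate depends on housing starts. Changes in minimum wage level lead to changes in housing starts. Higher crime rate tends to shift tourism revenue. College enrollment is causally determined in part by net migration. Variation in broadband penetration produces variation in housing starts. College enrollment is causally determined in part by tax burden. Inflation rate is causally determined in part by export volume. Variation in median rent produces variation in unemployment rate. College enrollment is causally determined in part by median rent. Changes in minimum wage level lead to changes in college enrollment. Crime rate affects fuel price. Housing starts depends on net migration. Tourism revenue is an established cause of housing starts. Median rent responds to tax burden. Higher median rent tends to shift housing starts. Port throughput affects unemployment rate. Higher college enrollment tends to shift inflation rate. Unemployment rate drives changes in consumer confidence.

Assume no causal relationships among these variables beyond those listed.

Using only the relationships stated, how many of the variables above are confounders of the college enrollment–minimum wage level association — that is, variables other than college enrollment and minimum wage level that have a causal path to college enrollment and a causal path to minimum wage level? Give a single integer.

No listed variable has a causal path to both college enrollment and minimum wage level, so there are no common causes.

0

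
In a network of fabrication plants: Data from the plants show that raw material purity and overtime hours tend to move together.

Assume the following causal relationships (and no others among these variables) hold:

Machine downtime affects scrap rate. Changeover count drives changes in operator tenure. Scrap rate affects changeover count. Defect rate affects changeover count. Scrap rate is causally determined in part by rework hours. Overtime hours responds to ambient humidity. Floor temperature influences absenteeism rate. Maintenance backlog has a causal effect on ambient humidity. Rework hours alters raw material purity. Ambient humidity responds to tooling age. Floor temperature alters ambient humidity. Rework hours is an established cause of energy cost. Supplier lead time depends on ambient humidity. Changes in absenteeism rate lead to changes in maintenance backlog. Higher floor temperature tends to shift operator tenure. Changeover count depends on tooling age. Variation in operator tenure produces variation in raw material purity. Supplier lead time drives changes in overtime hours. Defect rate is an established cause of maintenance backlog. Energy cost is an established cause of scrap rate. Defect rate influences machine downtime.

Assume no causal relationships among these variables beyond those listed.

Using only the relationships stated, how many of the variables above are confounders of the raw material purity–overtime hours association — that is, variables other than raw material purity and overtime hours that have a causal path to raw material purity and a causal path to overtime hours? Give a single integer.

The common causes are: defect rate (to raw material purity via defect rate → changeover count → operator tenure → raw material purity; to overtime hours via defect rate → maintenance backlog → ambient humidity → overtime hours); floor temperature (to raw material purity via floor temperature → operator tenure → raw material purity; to overtime hours via floor temperature → ambient humidity → overtime hours); tooling age (to raw material purity via tooling age → changeover count → operator tenure → raw material purity; to overtime hours via tooling age → ambient humidity → overtime hours).
Every other variable lacks a causal path to at least one of raw material purity and overtime hours.

3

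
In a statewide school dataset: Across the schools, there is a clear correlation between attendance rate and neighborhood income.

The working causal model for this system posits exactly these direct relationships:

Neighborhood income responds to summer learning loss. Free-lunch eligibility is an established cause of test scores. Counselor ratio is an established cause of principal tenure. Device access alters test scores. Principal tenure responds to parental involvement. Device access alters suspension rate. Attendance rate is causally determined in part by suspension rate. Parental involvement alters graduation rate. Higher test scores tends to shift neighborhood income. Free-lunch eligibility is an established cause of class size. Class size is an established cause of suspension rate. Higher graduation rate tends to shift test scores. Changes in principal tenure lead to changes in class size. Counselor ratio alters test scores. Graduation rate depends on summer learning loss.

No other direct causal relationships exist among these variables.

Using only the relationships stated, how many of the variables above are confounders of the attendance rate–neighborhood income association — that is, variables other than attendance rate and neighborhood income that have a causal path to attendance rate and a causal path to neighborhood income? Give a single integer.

The common causes are: counselor ratio (to attendance rate via counselor ratio → principal tenure → class size → suspension rate → attendance rate; to neighborhood income via counselor ratio → test scores → neighborhood income); device access (to attendance rate via device access → suspension rate → attendance rate; to neighborhood income via device access → test scores → neighborhood income); free-lunch eligibility (to attendance rate via free-lunch eligibility → class size → suspension rate → attendance rate; to neighborhood income via free-lunch eligibility → test scores → neighborhood income); parental involvement (to attendance rate via parental involvement → principal tenure → class size → suspension rate → attendance rate; to neighborhood income via parental involvement → graduation rate → test scores → neighborhood income).
Every other variable lacks a causal path to at least one of attendance rate and neighborhood income.

4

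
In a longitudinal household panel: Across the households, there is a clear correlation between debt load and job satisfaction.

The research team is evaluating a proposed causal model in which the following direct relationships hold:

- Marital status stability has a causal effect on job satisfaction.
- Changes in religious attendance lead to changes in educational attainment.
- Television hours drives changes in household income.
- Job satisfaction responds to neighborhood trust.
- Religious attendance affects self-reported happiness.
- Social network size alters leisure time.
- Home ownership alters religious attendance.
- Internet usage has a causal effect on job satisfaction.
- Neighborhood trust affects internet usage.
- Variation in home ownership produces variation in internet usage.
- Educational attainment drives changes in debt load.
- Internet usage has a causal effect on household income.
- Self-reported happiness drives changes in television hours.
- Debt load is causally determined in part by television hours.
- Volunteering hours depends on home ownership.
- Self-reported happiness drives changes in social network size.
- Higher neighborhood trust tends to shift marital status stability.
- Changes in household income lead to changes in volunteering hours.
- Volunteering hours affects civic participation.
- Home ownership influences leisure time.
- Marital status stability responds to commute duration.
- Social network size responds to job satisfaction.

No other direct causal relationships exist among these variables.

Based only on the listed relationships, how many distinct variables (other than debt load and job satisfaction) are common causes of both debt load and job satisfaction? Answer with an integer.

The common causes are: home ownership (to debt load via home ownership → religious attendance → educational attainment → debt load; to job satisfaction via home ownership → internet usage → job satisfaction).
Every other variable lacks a causal path to at least one of debt load and job satisfaction.

1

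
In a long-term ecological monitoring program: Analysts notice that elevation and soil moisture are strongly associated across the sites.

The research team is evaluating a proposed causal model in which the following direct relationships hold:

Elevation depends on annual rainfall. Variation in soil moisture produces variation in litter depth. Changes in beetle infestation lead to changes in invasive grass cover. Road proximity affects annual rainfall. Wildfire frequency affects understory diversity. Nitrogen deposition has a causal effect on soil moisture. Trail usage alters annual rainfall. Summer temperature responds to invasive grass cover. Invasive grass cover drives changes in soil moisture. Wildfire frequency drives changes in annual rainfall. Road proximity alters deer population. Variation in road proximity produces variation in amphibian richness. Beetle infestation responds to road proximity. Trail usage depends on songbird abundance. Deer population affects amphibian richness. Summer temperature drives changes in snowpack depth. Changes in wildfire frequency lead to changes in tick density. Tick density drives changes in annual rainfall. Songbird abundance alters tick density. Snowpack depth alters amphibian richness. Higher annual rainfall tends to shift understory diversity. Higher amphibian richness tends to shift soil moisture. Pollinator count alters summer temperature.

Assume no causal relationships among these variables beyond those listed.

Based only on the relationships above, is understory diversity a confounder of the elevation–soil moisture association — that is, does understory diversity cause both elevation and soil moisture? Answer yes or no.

no

Understory diversity has no stated causal path to either elevation or soil moisture. A confounder must cause both variables, so understory diversity does not qualify.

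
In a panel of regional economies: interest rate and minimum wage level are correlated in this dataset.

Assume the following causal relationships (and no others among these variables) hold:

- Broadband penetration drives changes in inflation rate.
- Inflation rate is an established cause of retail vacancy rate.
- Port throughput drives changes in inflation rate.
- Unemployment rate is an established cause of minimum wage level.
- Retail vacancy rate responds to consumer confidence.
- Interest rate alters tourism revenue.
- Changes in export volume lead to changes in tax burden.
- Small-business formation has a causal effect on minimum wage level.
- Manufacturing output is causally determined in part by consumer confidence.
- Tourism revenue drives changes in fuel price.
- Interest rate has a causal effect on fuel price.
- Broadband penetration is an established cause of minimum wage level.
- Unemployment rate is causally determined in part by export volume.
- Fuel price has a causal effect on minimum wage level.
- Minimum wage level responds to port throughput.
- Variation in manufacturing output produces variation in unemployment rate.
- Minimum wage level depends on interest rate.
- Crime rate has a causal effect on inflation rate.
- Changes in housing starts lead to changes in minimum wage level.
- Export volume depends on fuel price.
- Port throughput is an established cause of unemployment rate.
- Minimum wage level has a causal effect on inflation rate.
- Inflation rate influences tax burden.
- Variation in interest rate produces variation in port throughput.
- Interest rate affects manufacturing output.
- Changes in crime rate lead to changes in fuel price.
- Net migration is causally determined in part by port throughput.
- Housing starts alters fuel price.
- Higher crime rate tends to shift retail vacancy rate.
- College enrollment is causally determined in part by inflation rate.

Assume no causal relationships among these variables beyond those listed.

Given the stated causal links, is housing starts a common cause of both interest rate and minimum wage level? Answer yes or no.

Housing starts has no stated causal path to interest rate. A confounder must cause both variables, so housing starts does not qualify.

no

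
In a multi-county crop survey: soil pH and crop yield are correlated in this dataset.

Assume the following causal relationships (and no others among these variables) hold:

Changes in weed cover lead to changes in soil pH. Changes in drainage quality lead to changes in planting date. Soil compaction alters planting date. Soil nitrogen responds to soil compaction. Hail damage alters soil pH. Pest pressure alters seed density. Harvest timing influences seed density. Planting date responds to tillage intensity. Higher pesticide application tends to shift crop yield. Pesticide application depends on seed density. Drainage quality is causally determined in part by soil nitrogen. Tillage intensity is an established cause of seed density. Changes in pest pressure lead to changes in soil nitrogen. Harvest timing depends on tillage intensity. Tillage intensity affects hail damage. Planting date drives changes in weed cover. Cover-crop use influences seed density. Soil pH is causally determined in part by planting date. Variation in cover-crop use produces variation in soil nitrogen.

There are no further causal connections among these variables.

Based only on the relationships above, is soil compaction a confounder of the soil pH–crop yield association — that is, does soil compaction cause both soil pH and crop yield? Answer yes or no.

Soil compaction has no stated causal path to crop yield. A confounder must cause both variables, so soil compaction does not qualify.

no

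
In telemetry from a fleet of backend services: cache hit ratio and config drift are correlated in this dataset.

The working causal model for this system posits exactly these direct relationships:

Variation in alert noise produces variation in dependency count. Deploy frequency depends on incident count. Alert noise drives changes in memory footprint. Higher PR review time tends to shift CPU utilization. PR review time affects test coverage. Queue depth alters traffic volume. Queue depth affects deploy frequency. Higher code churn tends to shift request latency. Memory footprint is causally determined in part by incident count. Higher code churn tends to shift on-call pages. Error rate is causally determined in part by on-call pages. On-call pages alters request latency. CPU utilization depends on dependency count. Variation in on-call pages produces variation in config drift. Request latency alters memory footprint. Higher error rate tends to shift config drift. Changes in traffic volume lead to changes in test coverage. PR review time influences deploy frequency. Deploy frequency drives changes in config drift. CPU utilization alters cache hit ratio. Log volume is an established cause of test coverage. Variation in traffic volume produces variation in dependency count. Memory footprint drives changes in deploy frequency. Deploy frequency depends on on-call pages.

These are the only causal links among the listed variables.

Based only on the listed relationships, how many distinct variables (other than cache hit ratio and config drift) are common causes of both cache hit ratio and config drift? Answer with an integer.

3

The common causes are: PR review time (to cache hit ratio via PR review time → CPU utilization → cache hit ratio; to config drift via PR review time → deploy frequency → config drift); alert noise (to cache hit ratio via alert noise → dependency count → CPU utilization → cache hit ratio; to config drift via alert noise → memory footprint → deploy frequency → config drift); queue depth (to cache hit ratio via queue depth → traffic volume → dependency count → CPU utilization → cache hit ratio; to config drift via queue depth → deploy frequency → config drift).
Every other variable lacks a causal path to at least one of cache hit ratio and config drift.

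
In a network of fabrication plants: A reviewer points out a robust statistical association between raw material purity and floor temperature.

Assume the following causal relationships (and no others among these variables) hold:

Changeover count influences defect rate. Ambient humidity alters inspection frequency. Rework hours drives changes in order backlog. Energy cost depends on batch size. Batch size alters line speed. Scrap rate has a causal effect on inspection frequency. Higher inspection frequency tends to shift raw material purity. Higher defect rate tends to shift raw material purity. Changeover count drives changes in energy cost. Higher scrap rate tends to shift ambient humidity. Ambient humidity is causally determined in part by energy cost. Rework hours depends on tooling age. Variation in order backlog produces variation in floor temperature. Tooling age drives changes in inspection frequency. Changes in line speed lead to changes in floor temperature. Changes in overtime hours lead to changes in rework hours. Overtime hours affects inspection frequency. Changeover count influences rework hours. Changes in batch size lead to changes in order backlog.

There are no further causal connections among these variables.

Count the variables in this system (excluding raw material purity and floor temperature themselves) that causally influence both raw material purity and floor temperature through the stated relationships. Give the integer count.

4

The common causes are: batch size (to raw material purity via batch size → energy cost → ambient humidity → inspection frequency → raw material purity; to floor temperature via batch size → order backlog → floor temperature); changeover count (to raw material purity via changeover count → defect rate → raw material purity; to floor temperature via changeover count → rework hours → order backlog → floor temperature); overtime hours (to raw material purity via overtime hours → inspection frequency → raw material purity; to floor temperature via overtime hours → rework hours → order backlog → floor temperature); tooling age (to raw material purity via tooling age → inspection frequency → raw material purity; to floor temperature via tooling age → rework hours → order backlog → floor temperature).
Every other variable lacks a causal path to at least one of raw material purity and floor temperature.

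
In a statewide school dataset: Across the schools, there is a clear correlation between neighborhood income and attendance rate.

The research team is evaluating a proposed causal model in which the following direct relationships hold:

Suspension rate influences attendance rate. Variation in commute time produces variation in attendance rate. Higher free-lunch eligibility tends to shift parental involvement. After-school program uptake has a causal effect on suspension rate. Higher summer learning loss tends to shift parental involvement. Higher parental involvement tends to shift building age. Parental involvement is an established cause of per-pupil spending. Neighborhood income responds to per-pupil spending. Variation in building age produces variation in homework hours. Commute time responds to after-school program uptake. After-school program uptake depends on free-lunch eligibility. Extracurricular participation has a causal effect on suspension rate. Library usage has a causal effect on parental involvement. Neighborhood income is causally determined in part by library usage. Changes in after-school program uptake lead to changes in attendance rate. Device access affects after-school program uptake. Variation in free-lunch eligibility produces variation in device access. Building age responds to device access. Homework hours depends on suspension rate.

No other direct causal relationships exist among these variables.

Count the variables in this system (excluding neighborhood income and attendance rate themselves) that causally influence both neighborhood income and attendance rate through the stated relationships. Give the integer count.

1

The common causes are: free-lunch eligibility (to neighborhood income via free-lunch eligibility → parental involvement → per-pupil spending → neighborhood income; to attendance rate via free-lunch eligibility → after-school program uptake → attendance rate).
Every other variable lacks a causal path to at least one of neighborhood income and attendance rate.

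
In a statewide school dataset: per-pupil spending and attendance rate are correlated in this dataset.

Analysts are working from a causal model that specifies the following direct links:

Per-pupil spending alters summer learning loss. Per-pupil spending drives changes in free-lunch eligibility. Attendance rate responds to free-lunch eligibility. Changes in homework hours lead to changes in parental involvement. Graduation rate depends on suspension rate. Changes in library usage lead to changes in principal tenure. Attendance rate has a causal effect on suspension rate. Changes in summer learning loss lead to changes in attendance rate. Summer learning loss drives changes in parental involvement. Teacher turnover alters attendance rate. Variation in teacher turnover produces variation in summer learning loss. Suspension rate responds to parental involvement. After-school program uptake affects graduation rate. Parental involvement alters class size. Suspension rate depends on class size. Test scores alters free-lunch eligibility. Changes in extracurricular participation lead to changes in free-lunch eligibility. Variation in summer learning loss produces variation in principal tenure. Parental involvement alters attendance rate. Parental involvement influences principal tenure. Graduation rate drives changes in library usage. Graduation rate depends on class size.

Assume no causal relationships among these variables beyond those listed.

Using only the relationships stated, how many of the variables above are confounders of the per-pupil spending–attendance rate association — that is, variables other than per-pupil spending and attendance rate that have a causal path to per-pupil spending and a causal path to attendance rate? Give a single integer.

No listed variable has a causal path to both per-pupil spending and attendance rate, so there are no common causes.

0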